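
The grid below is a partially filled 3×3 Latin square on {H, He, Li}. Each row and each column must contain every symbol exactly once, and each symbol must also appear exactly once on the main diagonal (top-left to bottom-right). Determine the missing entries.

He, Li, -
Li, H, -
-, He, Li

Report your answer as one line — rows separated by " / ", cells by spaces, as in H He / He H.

He Li H / Li H He / H He Li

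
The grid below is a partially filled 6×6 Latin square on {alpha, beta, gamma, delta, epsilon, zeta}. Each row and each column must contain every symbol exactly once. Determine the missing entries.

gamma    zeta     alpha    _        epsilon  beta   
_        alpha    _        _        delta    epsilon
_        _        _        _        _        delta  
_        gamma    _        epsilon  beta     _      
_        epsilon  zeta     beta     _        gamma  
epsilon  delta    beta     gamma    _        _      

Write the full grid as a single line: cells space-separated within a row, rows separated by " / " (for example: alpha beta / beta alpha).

(r1,c4) = delta
(r2,c3) = gamma
(r2,c4) = zeta
(r3,c2) = beta
(r3,c3) = epsilon
(r3,c4) = alpha
(r4,c3) = delta
(r5,c5) = alpha
(r6,c5) = zeta
(r6,c6) = alpha
(r2,c1) = beta
(r3,c1) = zeta
(r3,c5) = gamma
(r4,c1) = alpha
(r4,c6) = zeta
(r5,c1) = delta

gamma zeta alpha delta epsilon beta / beta alpha gamma zeta delta epsilon / zeta beta epsilon alpha gamma delta / alpha gamma delta epsilon beta zeta / delta epsilon zeta beta alpha gamma / epsilon delta beta gamma zeta alpha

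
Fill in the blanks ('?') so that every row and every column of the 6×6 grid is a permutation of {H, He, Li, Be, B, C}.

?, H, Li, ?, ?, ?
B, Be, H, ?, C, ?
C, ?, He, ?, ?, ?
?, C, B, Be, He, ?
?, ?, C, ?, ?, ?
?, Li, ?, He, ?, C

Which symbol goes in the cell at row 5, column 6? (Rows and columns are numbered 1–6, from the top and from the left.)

Li

Cell (r2,c4): row 2 has {H,Be,B,C}; column 4 has {He,Be} → Li.
Cell (r2,c6): row 2 has {H,Li,Be,B,C}; column 6 has {C} → He.
Cell (r3,c2): row 3 has {He,C}; column 2 has {H,Li,Be,C} → B.
Cell (r3,c4): row 3 has {He,B,C}; column 4 has {He,Li,Be} → H.
Cell (r5,c2): row 5 has {C}; column 2 has {H,Li,Be,B,C} → He.
Cell (r5,c4): row 5 has {He,C}; column 4 has {H,He,Li,Be} → B.
Cell (r6,c3): row 6 has {He,Li,C}; column 3 has {H,He,Li,B,C} → Be.
Cell (r1,c4): row 1 has {H,Li}; column 4 has {H,He,Li,Be,B} → C.
Cell (r6,c1): row 6 has {He,Li,Be,C}; column 1 has {B,C} → H.
Cell (r6,c5): row 6 has {H,He,Li,Be,C}; column 5 has {He,C} → B.
Cell (r1,c5): row 1 has {H,Li,C}; column 5 has {He,B,C} → Be.
Cell (r1,c6): row 1 has {H,Li,Be,C}; column 6 has {He,C} → B.
Cell (r3,c5): row 3 has {H,He,B,C}; column 5 has {He,Be,B,C} → Li.
Cell (r3,c6): row 3 has {H,He,Li,B,C}; column 6 has {He,B,C} → Be.
Cell (r4,c1): row 4 has {He,Be,B,C}; column 1 has {H,B,C} → Li.
Cell (r4,c6): row 4 has {He,Li,Be,B,C}; column 6 has {He,Be,B,C} → H.
Cell (r5,c1): row 5 has {He,B,C}; column 1 has {H,Li,B,C} → Be.
Cell (r5,c5): row 5 has {He,Be,B,C}; column 5 has {He,Li,Be,B,C} → H.
Cell (r5,c6): row 5 has {H,He,Be,B,C}; column 6 has {H,He,Be,B,C} → Li.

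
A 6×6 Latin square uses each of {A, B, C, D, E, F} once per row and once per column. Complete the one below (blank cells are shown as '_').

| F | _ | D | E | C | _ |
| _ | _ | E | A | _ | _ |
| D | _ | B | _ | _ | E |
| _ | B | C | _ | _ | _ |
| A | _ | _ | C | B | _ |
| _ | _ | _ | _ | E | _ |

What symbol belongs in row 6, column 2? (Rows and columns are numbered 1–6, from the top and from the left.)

D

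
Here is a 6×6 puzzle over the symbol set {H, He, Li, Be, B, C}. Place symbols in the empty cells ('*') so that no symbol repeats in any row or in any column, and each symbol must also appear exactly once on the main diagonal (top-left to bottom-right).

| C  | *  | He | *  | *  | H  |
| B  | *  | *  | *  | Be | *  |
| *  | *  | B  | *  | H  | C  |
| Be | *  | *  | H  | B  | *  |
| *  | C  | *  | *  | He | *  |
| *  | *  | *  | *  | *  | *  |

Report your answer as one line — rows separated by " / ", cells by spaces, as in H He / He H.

C B He Be Li H / B Li H C Be He / Li Be B He H C / Be He C H B Li / H C Be Li He B / He H Li B C Be

Cell (r1,c5): row 1 has {H,He,C}; column 5 has {H,He,Be,B} → Li.
Cell (r2,c2): row 2 has {Be,B}; column 2 has {C}; the diagonal has {H,He,B,C} → Li.
Cell (r2,c6): row 2 has {Li,Be,B}; column 6 has {H,C} → He.
Cell (r4,c2): row 4 has {H,Be,B}; column 2 has {Li,C} → He.
Cell (r4,c6): row 4 has {H,He,Be,B}; column 6 has {H,He,C} → Li.
Cell (r6,c5): row 6 is empty so far; column 5 has {H,He,Li,Be,B} → C.
Cell (r6,c6): row 6 has {C}; column 6 has {H,He,Li,C}; the diagonal has {H,He,Li,B,C} → Be.
Cell (r2,c4): row 2 has {He,Li,Be,B}; column 4 has {H} → C.
Cell (r3,c2): row 3 has {H,B,C}; column 2 has {He,Li,C} → Be.
Cell (r4,c3): row 4 has {H,He,Li,Be,B}; column 3 has {He,B} → C.
Cell (r5,c6): row 5 has {He,C}; column 6 has {H,He,Li,Be,C} → B.
Cell (r1,c2): row 1 has {H,He,Li,C}; column 2 has {He,Li,Be,C} → B.
Cell (r1,c4): row 1 has {H,He,Li,B,C}; column 4 has {H,C} → Be.
Cell (r2,c3): row 2 has {He,Li,Be,B,C}; column 3 has {He,B,C} → H.
Cell (r5,c4): row 5 has {He,B,C}; column 4 has {H,Be,C} → Li.
Cell (r6,c2): row 6 has {Be,C}; column 2 has {He,Li,Be,B,C} → H.
Cell (r6,c3): row 6 has {H,Be,C}; column 3 has {H,He,B,C} → Li.
Cell (r3,c4): row 3 has {H,Be,B,C}; column 4 has {H,Li,Be,C} → He.
Cell (r5,c1): row 5 has {He,Li,B,C}; column 1 has {Be,B,C} → H.
Cell (r5,c3): row 5 has {H,He,Li,B,C}; column 3 has {H,He,Li,B,C} → Be.
Cell (r6,c1): row 6 has {H,Li,Be,C}; column 1 has {H,Be,B,C} → He.
Cell (r6,c4): row 6 has {H,He,Li,Be,C}; column 4 has {H,He,Li,Be,C} → B.
Cell (r3,c1): row 3 has {H,He,Be,B,C}; column 1 has {H,He,Be,B,C} → Li.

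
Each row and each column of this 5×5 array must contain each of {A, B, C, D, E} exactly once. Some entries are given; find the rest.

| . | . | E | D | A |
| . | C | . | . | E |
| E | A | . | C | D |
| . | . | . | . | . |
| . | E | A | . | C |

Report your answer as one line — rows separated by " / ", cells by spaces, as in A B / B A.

Cell (r1,c2): row 1 has {A,D,E}; column 2 has {A,C,E} → B.
Cell (r3,c3): row 3 has {A,C,D,E}; column 3 has {A,E} → B.
Cell (r4,c2): row 4 is empty so far; column 2 has {A,B,C,E} → D.
Cell (r4,c3): row 4 has {D}; column 3 has {A,B,E} → C.
Cell (r4,c5): row 4 has {C,D}; column 5 has {A,C,D,E} → B.
Cell (r5,c4): row 5 has {A,C,E}; column 4 has {C,D} → B.
Cell (r1,c1): row 1 has {A,B,D,E}; column 1 has {E} → C.
Cell (r2,c3): row 2 has {C,E}; column 3 has {A,B,C,E} → D.
Cell (r2,c4): row 2 has {C,D,E}; column 4 has {B,C,D} → A.
Cell (r4,c1): row 4 has {B,C,D}; column 1 has {C,E} → A.
Cell (r4,c4): row 4 has {A,B,C,D}; column 4 has {A,B,C,D} → E.
Cell (r5,c1): row 5 has {A,B,C,E}; column 1 has {A,C,E} → D.
Cell (r2,c1): row 2 has {A,C,D,E}; column 1 has {A,C,D,E} → B.

C B E D A / B C D A E / E A B C D / A D C E B / D E A B C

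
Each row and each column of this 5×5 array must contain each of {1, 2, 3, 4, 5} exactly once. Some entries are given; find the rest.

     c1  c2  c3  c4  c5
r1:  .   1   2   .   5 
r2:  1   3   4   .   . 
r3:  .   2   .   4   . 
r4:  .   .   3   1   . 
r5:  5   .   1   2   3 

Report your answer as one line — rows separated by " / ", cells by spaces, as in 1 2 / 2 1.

(r1,c4): row 1 has {1,2,5}; column 4 has {1,2,4}, so it must be 3.
(r2,c4): row 2 has {1,3,4}; column 4 has {1,2,3,4}, so it must be 5.
(r2,c5): row 2 has {1,3,4,5}; column 5 has {3,5}, so it must be 2.
(r3,c1): row 3 has {2,4}; column 1 has {1,5}, so it must be 3.
(r3,c3): row 3 has {2,3,4}; column 3 has {1,2,3,4}, so it must be 5.
(r3,c5): row 3 has {2,3,4,5}; column 5 has {2,3,5}, so it must be 1.
(r4,c5): row 4 has {1,3}; column 5 has {1,2,3,5}, so it must be 4.
(r5,c2): row 5 has {1,2,3,5}; column 2 has {1,2,3}, so it must be 4.
(r1,c1): row 1 has {1,2,3,5}; column 1 has {1,3,5}, so it must be 4.
(r4,c1): row 4 has {1,3,4}; column 1 has {1,3,4,5}, so it must be 2.
(r4,c2): row 4 has {1,2,3,4}; column 2 has {1,2,3,4}, so it must be 5.

4 1 2 3 5 / 1 3 4 5 2 / 3 2 5 4 1 / 2 5 3 1 4 / 5 4 1 2 3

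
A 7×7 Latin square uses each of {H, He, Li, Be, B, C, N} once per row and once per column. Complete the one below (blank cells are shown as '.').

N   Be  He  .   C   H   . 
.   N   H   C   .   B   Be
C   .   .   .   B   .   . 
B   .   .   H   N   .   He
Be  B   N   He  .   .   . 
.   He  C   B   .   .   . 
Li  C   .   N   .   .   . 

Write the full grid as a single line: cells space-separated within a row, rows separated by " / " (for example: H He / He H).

N Be He Li C H B / He N H C Li B Be / C H Li Be B He N / B Li Be H N C He / Be B N He H Li C / H He C B Be N Li / Li C B N He Be H

(r1,c4) = Li
(r1,c7) = B
(r2,c1) = He
(r2,c5) = Li
(r3,c4) = Be
(r4,c2) = Li
(r4,c3) = Be
(r4,c6) = C
(r5,c5) = H
(r5,c6) = Li
(r5,c7) = C
(r6,c1) = H
(r6,c5) = Be
(r6,c6) = N
(r6,c7) = Li
(r7,c3) = B
(r7,c5) = He
(r7,c6) = Be
(r7,c7) = H
(r3,c2) = H
(r3,c3) = Li
(r3,c6) = He
(r3,c7) = N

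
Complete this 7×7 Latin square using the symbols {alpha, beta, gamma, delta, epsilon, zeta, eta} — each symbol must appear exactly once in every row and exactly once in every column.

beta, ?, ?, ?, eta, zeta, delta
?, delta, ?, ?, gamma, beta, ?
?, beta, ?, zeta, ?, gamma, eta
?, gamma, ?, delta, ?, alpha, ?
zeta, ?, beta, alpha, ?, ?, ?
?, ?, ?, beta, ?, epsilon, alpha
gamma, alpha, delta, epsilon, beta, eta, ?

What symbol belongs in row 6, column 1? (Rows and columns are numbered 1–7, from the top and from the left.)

row 1 has {beta,delta,zeta,eta}; column 2 has {alpha,beta,gamma,delta} — only epsilon is left for (r1,c2).
row 1 has {beta,delta,epsilon,zeta,eta}; column 4 has {alpha,beta,delta,epsilon,zeta} — only gamma is left for (r1,c4).
row 2 has {beta,gamma,delta}; column 4 has {alpha,beta,gamma,delta,epsilon,zeta} — only eta is left for (r2,c4).
row 5 has {alpha,beta,zeta}; column 2 has {alpha,beta,gamma,delta,epsilon} — only eta is left for (r5,c2).
row 5 has {alpha,beta,zeta,eta}; column 6 has {alpha,beta,gamma,epsilon,zeta,eta} — only delta is left for (r5,c6).
row 6 has {alpha,beta,epsilon}; column 2 has {alpha,beta,gamma,delta,epsilon,eta} — only zeta is left for (r6,c2).
row 6 has {alpha,beta,epsilon,zeta}; column 5 has {beta,gamma,eta} — only delta is left for (r6,c5).
row 7 has {alpha,beta,gamma,delta,epsilon,eta}; column 7 has {alpha,delta,eta} — only zeta is left for (r7,c7).
row 1 has {beta,gamma,delta,epsilon,zeta,eta}; column 3 has {beta,delta} — only alpha is left for (r1,c3).
row 2 has {beta,gamma,delta,eta}; column 7 has {alpha,delta,zeta,eta} — only epsilon is left for (r2,c7).
row 3 has {beta,gamma,zeta,eta}; column 3 has {alpha,beta,delta} — only epsilon is left for (r3,c3).
row 3 has {beta,gamma,epsilon,zeta,eta}; column 5 has {beta,gamma,delta,eta} — only alpha is left for (r3,c5).
row 4 has {alpha,gamma,delta}; column 7 has {alpha,delta,epsilon,zeta,eta} — only beta is left for (r4,c7).
row 5 has {alpha,beta,delta,zeta,eta}; column 5 has {alpha,beta,gamma,delta,eta} — only epsilon is left for (r5,c5).
row 5 has {alpha,beta,delta,epsilon,zeta,eta}; column 7 has {alpha,beta,delta,epsilon,zeta,eta} — only gamma is left for (r5,c7).
row 6 has {alpha,beta,delta,epsilon,zeta}; column 1 has {beta,gamma,zeta} — only eta is left for (r6,c1).

eta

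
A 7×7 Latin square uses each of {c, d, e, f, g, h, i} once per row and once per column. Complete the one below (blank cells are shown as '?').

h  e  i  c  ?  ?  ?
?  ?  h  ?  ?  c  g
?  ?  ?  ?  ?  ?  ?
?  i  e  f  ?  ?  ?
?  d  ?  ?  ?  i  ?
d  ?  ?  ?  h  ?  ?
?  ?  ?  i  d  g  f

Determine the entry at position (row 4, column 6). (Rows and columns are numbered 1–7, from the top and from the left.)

d

At row 1, column 7: row 1 has {c,e,h,i}; column 7 has {f,g}; that leaves d.
At row 2, column 2: row 2 has {c,g,h}; column 2 has {d,e,i}; that leaves f.
At row 7, column 3: row 7 has {d,f,g,i}; column 3 has {e,h,i}; that leaves c.
At row 1, column 6: row 1 has {c,d,e,h,i}; column 6 has {c,g,i}; that leaves f.
At row 6, column 6: row 6 has {d,h}; column 6 has {c,f,g,i}; that leaves e.
At row 7, column 1: row 7 has {c,d,f,g,i}; column 1 has {d,h}; that leaves e.
At row 7, column 2: row 7 has {c,d,e,f,g,i}; column 2 has {d,e,f,i}; that leaves h.
At row 1, column 5: row 1 has {c,d,e,f,h,i}; column 5 has {d,h}; that leaves g.
At row 2, column 1: row 2 has {c,f,g,h}; column 1 has {d,e,h}; that leaves i.
At row 2, column 5: row 2 has {c,f,g,h,i}; column 5 has {d,g,h}; that leaves e.
At row 4, column 5: row 4 has {e,f,i}; column 5 has {d,e,g,h}; that leaves c.
At row 4, column 7: row 4 has {c,e,f,i}; column 7 has {d,f,g}; that leaves h.
At row 5, column 5: row 5 has {d,i}; column 5 has {c,d,e,g,h}; that leaves f.
At row 6, column 4: row 6 has {d,e,h}; column 4 has {c,f,i}; that leaves g.
At row 2, column 4: row 2 has {c,e,f,g,h,i}; column 4 has {c,f,g,i}; that leaves d.
At row 3, column 5: row 3 is empty so far; column 5 has {c,d,e,f,g,h}; that leaves i.
At row 4, column 1: row 4 has {c,e,f,h,i}; column 1 has {d,e,h,i}; that leaves g.
At row 4, column 6: row 4 has {c,e,f,g,h,i}; column 6 has {c,e,f,g,i}; that leaves d.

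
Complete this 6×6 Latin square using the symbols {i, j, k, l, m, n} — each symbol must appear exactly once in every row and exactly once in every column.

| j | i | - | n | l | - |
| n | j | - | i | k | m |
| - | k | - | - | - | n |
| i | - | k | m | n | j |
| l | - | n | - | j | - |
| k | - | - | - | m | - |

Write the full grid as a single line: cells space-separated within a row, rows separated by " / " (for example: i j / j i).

j i m n l k / n j l i k m / m k j l i n / i l k m n j / l m n k j i / k n i j m l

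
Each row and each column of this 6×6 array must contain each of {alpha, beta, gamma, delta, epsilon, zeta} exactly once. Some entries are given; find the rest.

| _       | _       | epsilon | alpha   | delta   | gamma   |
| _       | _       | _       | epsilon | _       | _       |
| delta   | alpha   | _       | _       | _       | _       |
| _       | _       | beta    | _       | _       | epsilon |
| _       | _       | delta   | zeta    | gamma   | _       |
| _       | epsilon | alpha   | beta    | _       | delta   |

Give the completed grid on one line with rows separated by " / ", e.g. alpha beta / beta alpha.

beta zeta epsilon alpha delta gamma / alpha delta gamma epsilon beta zeta / delta alpha zeta gamma epsilon beta / zeta gamma beta delta alpha epsilon / epsilon beta delta zeta gamma alpha / gamma epsilon alpha beta zeta delta

row 3 has {alpha,delta}; column 4 has {alpha,beta,epsilon,zeta} — only gamma is left for (r3,c4).
row 4 has {beta,epsilon}; column 4 has {alpha,beta,gamma,epsilon,zeta} — only delta is left for (r4,c4).
row 5 has {gamma,delta,zeta}; column 2 has {alpha,epsilon} — only beta is left for (r5,c2).
row 5 has {beta,gamma,delta,zeta}; column 6 has {gamma,delta,epsilon} — only alpha is left for (r5,c6).
row 6 has {alpha,beta,delta,epsilon}; column 5 has {gamma,delta} — only zeta is left for (r6,c5).
row 1 has {alpha,gamma,delta,epsilon}; column 2 has {alpha,beta,epsilon} — only zeta is left for (r1,c2).
row 3 has {alpha,gamma,delta}; column 3 has {alpha,beta,delta,epsilon} — only zeta is left for (r3,c3).
row 3 has {alpha,gamma,delta,zeta}; column 6 has {alpha,gamma,delta,epsilon} — only beta is left for (r3,c6).
row 4 has {beta,delta,epsilon}; column 2 has {alpha,beta,epsilon,zeta} — only gamma is left for (r4,c2).
row 4 has {beta,gamma,delta,epsilon}; column 5 has {gamma,delta,zeta} — only alpha is left for (r4,c5).
row 5 has {alpha,beta,gamma,delta,zeta}; column 1 has {delta} — only epsilon is left for (r5,c1).
row 6 has {alpha,beta,delta,epsilon,zeta}; column 1 has {delta,epsilon} — only gamma is left for (r6,c1).
row 1 has {alpha,gamma,delta,epsilon,zeta}; column 1 has {gamma,delta,epsilon} — only beta is left for (r1,c1).
row 2 has {epsilon}; column 2 has {alpha,beta,gamma,epsilon,zeta} — only delta is left for (r2,c2).
row 2 has {delta,epsilon}; column 3 has {alpha,beta,delta,epsilon,zeta} — only gamma is left for (r2,c3).
row 2 has {gamma,delta,epsilon}; column 5 has {alpha,gamma,delta,zeta} — only beta is left for (r2,c5).
row 2 has {beta,gamma,delta,epsilon}; column 6 has {alpha,beta,gamma,delta,epsilon} — only zeta is left for (r2,c6).
row 3 has {alpha,beta,gamma,delta,zeta}; column 5 has {alpha,beta,gamma,delta,zeta} — only epsilon is left for (r3,c5).
row 4 has {alpha,beta,gamma,delta,epsilon}; column 1 has {beta,gamma,delta,epsilon} — only zeta is left for (r4,c1).
row 2 has {beta,gamma,delta,epsilon,zeta}; column 1 has {beta,gamma,delta,epsilon,zeta} — only alpha is left for (r2,c1).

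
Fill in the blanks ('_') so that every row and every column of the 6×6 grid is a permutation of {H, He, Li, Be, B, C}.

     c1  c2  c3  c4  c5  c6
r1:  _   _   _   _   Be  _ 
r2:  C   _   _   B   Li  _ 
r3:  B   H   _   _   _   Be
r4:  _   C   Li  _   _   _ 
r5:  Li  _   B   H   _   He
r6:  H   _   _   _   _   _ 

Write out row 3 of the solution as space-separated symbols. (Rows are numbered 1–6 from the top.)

(r1,c1): row 1 has {Be}; column 1 has {H,Li,B,C}, so it must be He.
(r2,c6): row 2 has {Li,B,C}; column 6 has {He,Be}, so it must be H.
(r4,c1): row 4 has {Li,C}; column 1 has {H,He,Li,B,C}, so it must be Be.
(r4,c4): row 4 has {Li,Be,C}; column 4 has {H,B}, so it must be He.
(r4,c6): row 4 has {He,Li,Be,C}; column 6 has {H,He,Be}, so it must be B.
(r5,c2): row 5 has {H,He,Li,B}; column 2 has {H,C}, so it must be Be.
(r5,c5): row 5 has {H,He,Li,Be,B}; column 5 has {Li,Be}, so it must be C.
(r2,c2): row 2 has {H,Li,B,C}; column 2 has {H,Be,C}, so it must be He.
(r2,c3): row 2 has {H,He,Li,B,C}; column 3 has {Li,B}, so it must be Be.
(r3,c5): row 3 has {H,Be,B}; column 5 has {Li,Be,C}, so it must be He.
(r4,c5): row 4 has {He,Li,Be,B,C}; column 5 has {He,Li,Be,C}, so it must be H.
(r6,c5): row 6 has {H}; column 5 has {H,He,Li,Be,C}, so it must be B.
(r3,c3): row 3 has {H,He,Be,B}; column 3 has {Li,Be,B}, so it must be C.
(r3,c4): row 3 has {H,He,Be,B,C}; column 4 has {H,He,B}, so it must be Li.

B H C Li He Be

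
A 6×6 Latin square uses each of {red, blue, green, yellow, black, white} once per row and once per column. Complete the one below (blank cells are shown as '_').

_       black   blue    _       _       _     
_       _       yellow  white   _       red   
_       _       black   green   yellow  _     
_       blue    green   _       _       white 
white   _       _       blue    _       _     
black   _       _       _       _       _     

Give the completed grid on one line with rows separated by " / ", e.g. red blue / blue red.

green black blue red white yellow / blue green yellow white black red / red white black green yellow blue / yellow blue green black red white / white yellow red blue green black / black red white yellow blue green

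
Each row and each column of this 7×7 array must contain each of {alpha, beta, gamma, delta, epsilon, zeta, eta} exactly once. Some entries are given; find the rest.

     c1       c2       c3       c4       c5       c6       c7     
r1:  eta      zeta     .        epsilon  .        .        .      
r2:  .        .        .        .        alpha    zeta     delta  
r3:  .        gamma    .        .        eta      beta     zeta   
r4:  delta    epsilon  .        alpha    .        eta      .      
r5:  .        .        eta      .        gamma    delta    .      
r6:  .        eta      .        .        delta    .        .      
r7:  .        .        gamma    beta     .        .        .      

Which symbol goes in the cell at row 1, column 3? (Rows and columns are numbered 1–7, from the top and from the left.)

delta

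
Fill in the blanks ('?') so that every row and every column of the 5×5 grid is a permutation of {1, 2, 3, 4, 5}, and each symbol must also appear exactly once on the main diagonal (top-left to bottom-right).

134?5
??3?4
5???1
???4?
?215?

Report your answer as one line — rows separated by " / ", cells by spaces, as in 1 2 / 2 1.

1 3 4 2 5 / 2 5 3 1 4 / 5 4 2 3 1 / 3 1 5 4 2 / 4 2 1 5 3

row 1 has {1,3,4,5}; column 4 has {4,5} — only 2 is left for (r1,c4).
row 2 has {3,4}; column 1 has {1,5} — only 2 is left for (r2,c1).
row 2 has {2,3,4}; column 2 has {2,3}; the diagonal has {1,4} — only 5 is left for (r2,c2).
row 2 has {2,3,4,5}; column 4 has {2,4,5} — only 1 is left for (r2,c4).
row 3 has {1,5}; column 2 has {2,3,5} — only 4 is left for (r3,c2).
row 3 has {1,4,5}; column 3 has {1,3,4}; the diagonal has {1,4,5} — only 2 is left for (r3,c3).
row 3 has {1,2,4,5}; column 4 has {1,2,4,5} — only 3 is left for (r3,c4).
row 4 has {4}; column 1 has {1,2,5} — only 3 is left for (r4,c1).
row 4 has {3,4}; column 2 has {2,3,4,5} — only 1 is left for (r4,c2).
row 4 has {1,3,4}; column 3 has {1,2,3,4} — only 5 is left for (r4,c3).
row 4 has {1,3,4,5}; column 5 has {1,4,5} — only 2 is left for (r4,c5).
row 5 has {1,2,5}; column 1 has {1,2,3,5} — only 4 is left for (r5,c1).
row 5 has {1,2,4,5}; column 5 has {1,2,4,5}; the diagonal has {1,2,4,5} — only 3 is left for (r5,c5).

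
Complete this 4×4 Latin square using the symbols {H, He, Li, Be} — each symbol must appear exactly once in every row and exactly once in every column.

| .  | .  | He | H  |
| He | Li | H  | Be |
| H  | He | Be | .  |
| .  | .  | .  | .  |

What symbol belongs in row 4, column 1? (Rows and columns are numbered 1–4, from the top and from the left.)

Be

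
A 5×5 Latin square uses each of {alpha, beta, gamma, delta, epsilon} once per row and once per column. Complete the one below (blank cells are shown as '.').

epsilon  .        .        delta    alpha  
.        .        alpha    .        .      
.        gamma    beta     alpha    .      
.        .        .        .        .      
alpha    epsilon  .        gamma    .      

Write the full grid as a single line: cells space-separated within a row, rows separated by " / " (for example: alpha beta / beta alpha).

At row 1, column 2: row 1 has {alpha,delta,epsilon}; column 2 has {gamma,epsilon}; that leaves beta.
At row 1, column 3: row 1 has {alpha,beta,delta,epsilon}; column 3 has {alpha,beta}; that leaves gamma.
At row 2, column 2: row 2 has {alpha}; column 2 has {beta,gamma,epsilon}; that leaves delta.
At row 3, column 1: row 3 has {alpha,beta,gamma}; column 1 has {alpha,epsilon}; that leaves delta.
At row 3, column 5: row 3 has {alpha,beta,gamma,delta}; column 5 has {alpha}; that leaves epsilon.
At row 4, column 2: row 4 is empty so far; column 2 has {beta,gamma,delta,epsilon}; that leaves alpha.
At row 5, column 3: row 5 has {alpha,gamma,epsilon}; column 3 has {alpha,beta,gamma}; that leaves delta.
At row 5, column 5: row 5 has {alpha,gamma,delta,epsilon}; column 5 has {alpha,epsilon}; that leaves beta.
At row 2, column 5: row 2 has {alpha,delta}; column 5 has {alpha,beta,epsilon}; that leaves gamma.
At row 4, column 3: row 4 has {alpha}; column 3 has {alpha,beta,gamma,delta}; that leaves epsilon.
At row 4, column 4: row 4 has {alpha,epsilon}; column 4 has {alpha,gamma,delta}; that leaves beta.
At row 4, column 5: row 4 has {alpha,beta,epsilon}; column 5 has {alpha,beta,gamma,epsilon}; that leaves delta.
At row 2, column 1: row 2 has {alpha,gamma,delta}; column 1 has {alpha,delta,epsilon}; that leaves beta.
At row 2, column 4: row 2 has {alpha,beta,gamma,delta}; column 4 has {alpha,beta,gamma,delta}; that leaves epsilon.
At row 4, column 1: row 4 has {alpha,beta,delta,epsilon}; column 1 has {alpha,beta,delta,epsilon}; that leaves gamma.

epsilon beta gamma delta alpha / beta delta alpha epsilon gamma / delta gamma beta alpha epsilon / gamma alpha epsilon beta delta / alpha epsilon delta gamma beta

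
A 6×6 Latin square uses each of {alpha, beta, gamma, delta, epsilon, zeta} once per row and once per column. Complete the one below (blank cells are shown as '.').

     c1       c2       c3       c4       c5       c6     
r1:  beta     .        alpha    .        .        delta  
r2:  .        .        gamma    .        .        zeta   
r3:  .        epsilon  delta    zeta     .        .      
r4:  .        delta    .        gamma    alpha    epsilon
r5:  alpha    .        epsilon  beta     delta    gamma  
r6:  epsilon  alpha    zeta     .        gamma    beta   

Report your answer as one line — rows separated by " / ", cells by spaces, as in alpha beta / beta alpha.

row 1 has {alpha,beta,delta}; column 4 has {beta,gamma,zeta} — only epsilon is left for (r1,c4).
row 1 has {alpha,beta,delta,epsilon}; column 5 has {alpha,gamma,delta} — only zeta is left for (r1,c5).
row 2 has {gamma,zeta}; column 1 has {alpha,beta,epsilon} — only delta is left for (r2,c1).
row 2 has {gamma,delta,zeta}; column 2 has {alpha,delta,epsilon} — only beta is left for (r2,c2).
row 2 has {beta,gamma,delta,zeta}; column 4 has {beta,gamma,epsilon,zeta} — only alpha is left for (r2,c4).
row 2 has {alpha,beta,gamma,delta,zeta}; column 5 has {alpha,gamma,delta,zeta} — only epsilon is left for (r2,c5).
row 3 has {delta,epsilon,zeta}; column 1 has {alpha,beta,delta,epsilon} — only gamma is left for (r3,c1).
row 3 has {gamma,delta,epsilon,zeta}; column 5 has {alpha,gamma,delta,epsilon,zeta} — only beta is left for (r3,c5).
row 3 has {beta,gamma,delta,epsilon,zeta}; column 6 has {beta,gamma,delta,epsilon,zeta} — only alpha is left for (r3,c6).
row 4 has {alpha,gamma,delta,epsilon}; column 1 has {alpha,beta,gamma,delta,epsilon} — only zeta is left for (r4,c1).
row 4 has {alpha,gamma,delta,epsilon,zeta}; column 3 has {alpha,gamma,delta,epsilon,zeta} — only beta is left for (r4,c3).
row 5 has {alpha,beta,gamma,delta,epsilon}; column 2 has {alpha,beta,delta,epsilon} — only zeta is left for (r5,c2).
row 6 has {alpha,beta,gamma,epsilon,zeta}; column 4 has {alpha,beta,gamma,epsilon,zeta} — only delta is left for (r6,c4).
row 1 has {alpha,beta,delta,epsilon,zeta}; column 2 has {alpha,beta,delta,epsilon,zeta} — only gamma is left for (r1,c2).

beta gamma alpha epsilon zeta delta / delta beta gamma alpha epsilon zeta / gamma epsilon delta zeta beta alpha / zeta delta beta gamma alpha epsilon / alpha zeta epsilon beta delta gamma / epsilon alpha zeta delta gamma beta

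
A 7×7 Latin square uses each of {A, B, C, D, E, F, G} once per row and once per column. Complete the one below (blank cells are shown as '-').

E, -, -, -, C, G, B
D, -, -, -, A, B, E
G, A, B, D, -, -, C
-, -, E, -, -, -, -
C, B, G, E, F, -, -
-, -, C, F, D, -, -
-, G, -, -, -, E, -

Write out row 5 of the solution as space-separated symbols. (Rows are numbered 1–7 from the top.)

C B G E F D A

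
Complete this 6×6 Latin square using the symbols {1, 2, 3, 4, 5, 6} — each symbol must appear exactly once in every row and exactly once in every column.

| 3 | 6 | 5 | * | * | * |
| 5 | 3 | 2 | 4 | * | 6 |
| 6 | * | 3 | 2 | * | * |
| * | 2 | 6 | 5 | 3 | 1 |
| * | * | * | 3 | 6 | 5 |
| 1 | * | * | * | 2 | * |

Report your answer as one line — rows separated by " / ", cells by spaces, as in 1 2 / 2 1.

3 6 5 1 4 2 / 5 3 2 4 1 6 / 6 1 3 2 5 4 / 4 2 6 5 3 1 / 2 4 1 3 6 5 / 1 5 4 6 2 3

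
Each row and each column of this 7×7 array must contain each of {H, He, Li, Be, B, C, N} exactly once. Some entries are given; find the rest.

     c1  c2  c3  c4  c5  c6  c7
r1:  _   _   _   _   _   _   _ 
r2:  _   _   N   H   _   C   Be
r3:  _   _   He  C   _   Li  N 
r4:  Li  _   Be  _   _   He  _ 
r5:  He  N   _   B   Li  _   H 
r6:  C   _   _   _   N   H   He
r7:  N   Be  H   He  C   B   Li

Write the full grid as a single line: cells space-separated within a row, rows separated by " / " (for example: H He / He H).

H He B Li Be N C / B Li N H He C Be / Be H He C B Li N / Li C Be N H He B / He N C B Li Be H / C B Li Be N H He / N Be H He C B Li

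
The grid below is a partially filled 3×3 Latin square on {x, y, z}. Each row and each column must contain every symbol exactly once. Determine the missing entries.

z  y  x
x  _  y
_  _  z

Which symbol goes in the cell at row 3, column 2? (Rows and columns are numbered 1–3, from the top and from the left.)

x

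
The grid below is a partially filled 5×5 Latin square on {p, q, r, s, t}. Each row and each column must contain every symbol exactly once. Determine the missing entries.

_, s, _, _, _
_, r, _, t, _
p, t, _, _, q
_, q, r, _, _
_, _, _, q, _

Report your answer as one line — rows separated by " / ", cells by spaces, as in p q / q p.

(r3,c3) = s
(r3,c4) = r
(r5,c2) = p
(r5,c3) = t
(r1,c4) = p
(r4,c4) = s
(r1,c3) = q
(r2,c3) = p
(r2,c5) = s
(r4,c1) = t
(r4,c5) = p
(r5,c5) = r
(r1,c1) = r
(r1,c5) = t
(r2,c1) = q
(r5,c1) = s

r s q p t / q r p t s / p t s r q / t q r s p / s p t q r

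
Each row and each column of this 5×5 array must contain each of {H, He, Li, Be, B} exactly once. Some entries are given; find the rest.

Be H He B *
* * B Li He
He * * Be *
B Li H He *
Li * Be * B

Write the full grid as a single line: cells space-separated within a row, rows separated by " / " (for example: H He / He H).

(r1,c5) = Li
(r2,c1) = H
(r2,c2) = Be
(r3,c2) = B
(r3,c3) = Li
(r3,c5) = H
(r4,c5) = Be
(r5,c2) = He
(r5,c4) = H

Be H He B Li / H Be B Li He / He B Li Be H / B Li H He Be / Li He Be H B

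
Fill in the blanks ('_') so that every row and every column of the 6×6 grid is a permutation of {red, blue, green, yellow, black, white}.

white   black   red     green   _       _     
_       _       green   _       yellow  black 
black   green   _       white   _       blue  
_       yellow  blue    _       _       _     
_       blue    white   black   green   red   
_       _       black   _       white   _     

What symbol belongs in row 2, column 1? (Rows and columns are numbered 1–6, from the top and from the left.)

red

(r1,c5) = blue
(r1,c6) = yellow
(r3,c3) = yellow
(r3,c5) = red
(r4,c4) = red
(r4,c5) = black
(r5,c1) = yellow
(r6,c2) = red
(r6,c6) = green
(r2,c2) = white
(r2,c4) = blue
(r4,c1) = green
(r4,c6) = white
(r6,c1) = blue
(r6,c4) = yellow
(r2,c1) = red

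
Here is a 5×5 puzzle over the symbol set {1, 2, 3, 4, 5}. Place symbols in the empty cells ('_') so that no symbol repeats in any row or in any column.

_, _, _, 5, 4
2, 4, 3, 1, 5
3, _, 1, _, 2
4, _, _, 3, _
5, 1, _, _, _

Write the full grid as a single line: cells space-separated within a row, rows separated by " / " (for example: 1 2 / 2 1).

row 1 has {4,5}; column 1 has {2,3,4,5} — only 1 is left for (r1,c1).
row 1 has {1,4,5}; column 3 has {1,3} — only 2 is left for (r1,c3).
row 3 has {1,2,3}; column 2 has {1,4} — only 5 is left for (r3,c2).
row 3 has {1,2,3,5}; column 4 has {1,3,5} — only 4 is left for (r3,c4).
row 4 has {3,4}; column 2 has {1,4,5} — only 2 is left for (r4,c2).
row 4 has {2,3,4}; column 3 has {1,2,3} — only 5 is left for (r4,c3).
row 4 has {2,3,4,5}; column 5 has {2,4,5} — only 1 is left for (r4,c5).
row 5 has {1,5}; column 3 has {1,2,3,5} — only 4 is left for (r5,c3).
row 5 has {1,4,5}; column 4 has {1,3,4,5} — only 2 is left for (r5,c4).
row 5 has {1,2,4,5}; column 5 has {1,2,4,5} — only 3 is left for (r5,c5).
row 1 has {1,2,4,5}; column 2 has {1,2,4,5} — only 3 is left for (r1,c2).

1 3 2 5 4 / 2 4 3 1 5 / 3 5 1 4 2 / 4 2 5 3 1 / 5 1 4 2 3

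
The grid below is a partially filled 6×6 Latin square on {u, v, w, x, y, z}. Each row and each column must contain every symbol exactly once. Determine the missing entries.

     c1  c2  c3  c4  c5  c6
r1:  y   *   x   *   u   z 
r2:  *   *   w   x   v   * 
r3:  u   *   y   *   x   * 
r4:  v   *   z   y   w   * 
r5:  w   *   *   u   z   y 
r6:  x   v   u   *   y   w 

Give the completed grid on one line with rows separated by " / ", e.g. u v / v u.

y w x v u z / z y w x v u / u z y w x v / v u z y w x / w x v u z y / x v u z y w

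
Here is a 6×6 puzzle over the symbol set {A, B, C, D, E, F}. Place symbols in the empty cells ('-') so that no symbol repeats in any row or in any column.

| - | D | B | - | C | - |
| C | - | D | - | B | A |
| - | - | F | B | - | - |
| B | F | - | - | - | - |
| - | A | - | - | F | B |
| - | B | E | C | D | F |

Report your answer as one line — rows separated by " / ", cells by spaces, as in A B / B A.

F D B A C E / C E D F B A / E C F B A D / B F A D E C / D A C E F B / A B E C D F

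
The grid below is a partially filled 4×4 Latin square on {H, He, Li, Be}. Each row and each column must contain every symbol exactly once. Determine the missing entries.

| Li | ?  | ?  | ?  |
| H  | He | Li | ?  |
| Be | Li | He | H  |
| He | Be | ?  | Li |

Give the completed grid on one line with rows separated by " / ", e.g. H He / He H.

Cell (r1,c2): row 1 has {Li}; column 2 has {He,Li,Be} → H.
Cell (r1,c3): row 1 has {H,Li}; column 3 has {He,Li} → Be.
Cell (r1,c4): row 1 has {H,Li,Be}; column 4 has {H,Li} → He.
Cell (r2,c4): row 2 has {H,He,Li}; column 4 has {H,He,Li} → Be.
Cell (r4,c3): row 4 has {He,Li,Be}; column 3 has {He,Li,Be} → H.

Li H Be He / H He Li Be / Be Li He H / He Be H Li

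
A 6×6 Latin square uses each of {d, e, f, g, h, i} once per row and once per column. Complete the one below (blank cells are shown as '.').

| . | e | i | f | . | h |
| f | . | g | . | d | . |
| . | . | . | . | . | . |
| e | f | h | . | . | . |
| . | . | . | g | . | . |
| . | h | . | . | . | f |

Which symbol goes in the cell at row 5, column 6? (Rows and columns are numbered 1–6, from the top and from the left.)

i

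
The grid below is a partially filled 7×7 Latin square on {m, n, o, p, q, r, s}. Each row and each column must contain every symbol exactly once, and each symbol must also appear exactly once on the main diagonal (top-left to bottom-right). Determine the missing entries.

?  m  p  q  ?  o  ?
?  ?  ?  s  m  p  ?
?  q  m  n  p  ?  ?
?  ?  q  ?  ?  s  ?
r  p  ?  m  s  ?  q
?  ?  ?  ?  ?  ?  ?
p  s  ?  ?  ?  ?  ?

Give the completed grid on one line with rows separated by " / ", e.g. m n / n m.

(r1,c1) = n
(r1,c5) = r
(r1,c7) = s
(r3,c6) = r
(r3,c7) = o
(r5,c6) = n
(r6,c6) = q
(r7,c6) = m
(r7,c7) = r
(r2,c2) = o
(r2,c7) = n
(r3,c1) = s
(r4,c4) = p
(r4,c7) = m
(r5,c3) = o
(r6,c7) = p
(r7,c3) = n
(r7,c4) = o
(r7,c5) = q
(r2,c1) = q
(r2,c3) = r
(r4,c1) = o
(r4,c5) = n
(r6,c1) = m
(r6,c3) = s
(r6,c4) = r
(r6,c5) = o
(r4,c2) = r
(r6,c2) = n

n m p q r o s / q o r s m p n / s q m n p r o / o r q p n s m / r p o m s n q / m n s r o q p / p s n o q m r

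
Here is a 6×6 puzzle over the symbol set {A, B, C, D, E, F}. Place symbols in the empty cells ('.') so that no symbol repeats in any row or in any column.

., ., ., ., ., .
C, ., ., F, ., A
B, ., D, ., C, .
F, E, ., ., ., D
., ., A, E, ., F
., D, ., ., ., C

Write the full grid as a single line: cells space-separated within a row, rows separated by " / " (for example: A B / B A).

E A C D F B / C B E F D A / B F D A C E / F E B C A D / D C A E B F / A D F B E C

(r2,c2) = B
(r2,c3) = E
(r2,c5) = D
(r3,c4) = A
(r3,c6) = E
(r5,c1) = D
(r5,c2) = C
(r5,c5) = B
(r6,c4) = B
(r1,c6) = B
(r3,c2) = F
(r4,c4) = C
(r4,c5) = A
(r6,c3) = F
(r6,c5) = E
(r1,c2) = A
(r1,c3) = C
(r1,c4) = D
(r1,c5) = F
(r4,c3) = B
(r6,c1) = A
(r1,c1) = E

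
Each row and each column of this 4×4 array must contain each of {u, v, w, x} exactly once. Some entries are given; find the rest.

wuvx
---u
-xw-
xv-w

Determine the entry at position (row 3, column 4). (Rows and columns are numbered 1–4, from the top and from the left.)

v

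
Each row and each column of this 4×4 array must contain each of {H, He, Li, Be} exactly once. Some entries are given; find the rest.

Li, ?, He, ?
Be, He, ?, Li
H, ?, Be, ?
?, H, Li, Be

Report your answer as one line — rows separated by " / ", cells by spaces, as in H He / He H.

(r1,c2) = Be
(r1,c4) = H
(r2,c3) = H
(r3,c2) = Li
(r3,c4) = He
(r4,c1) = He

Li Be He H / Be He H Li / H Li Be He / He H Li Be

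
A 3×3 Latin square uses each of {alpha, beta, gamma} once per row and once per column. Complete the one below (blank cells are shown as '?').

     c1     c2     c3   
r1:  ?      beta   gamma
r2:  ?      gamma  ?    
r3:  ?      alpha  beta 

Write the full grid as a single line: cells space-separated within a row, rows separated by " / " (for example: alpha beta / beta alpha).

(r1,c1) = alpha
(r2,c1) = beta
(r2,c3) = alpha
(r3,c1) = gamma

alpha beta gamma / beta gamma alpha / gamma alpha beta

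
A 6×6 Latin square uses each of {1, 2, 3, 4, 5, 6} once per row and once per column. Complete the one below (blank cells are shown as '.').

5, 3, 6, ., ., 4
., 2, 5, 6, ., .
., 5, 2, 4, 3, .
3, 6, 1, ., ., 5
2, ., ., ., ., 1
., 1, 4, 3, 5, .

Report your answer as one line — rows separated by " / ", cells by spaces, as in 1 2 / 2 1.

5 3 6 1 2 4 / 4 2 5 6 1 3 / 1 5 2 4 3 6 / 3 6 1 2 4 5 / 2 4 3 5 6 1 / 6 1 4 3 5 2

(r2,c6) = 3
(r3,c6) = 6
(r4,c4) = 2
(r4,c5) = 4
(r5,c2) = 4
(r5,c3) = 3
(r5,c4) = 5
(r5,c5) = 6
(r6,c1) = 6
(r6,c6) = 2
(r1,c4) = 1
(r1,c5) = 2
(r2,c5) = 1
(r3,c1) = 1
(r2,c1) = 4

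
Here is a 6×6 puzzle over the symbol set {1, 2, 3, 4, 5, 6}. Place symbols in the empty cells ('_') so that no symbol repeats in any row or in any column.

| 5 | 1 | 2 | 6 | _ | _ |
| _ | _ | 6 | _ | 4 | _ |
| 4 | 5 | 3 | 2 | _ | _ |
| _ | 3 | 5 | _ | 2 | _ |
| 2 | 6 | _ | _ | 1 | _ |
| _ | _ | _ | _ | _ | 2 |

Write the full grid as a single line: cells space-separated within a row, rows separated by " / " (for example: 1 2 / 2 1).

5 1 2 6 3 4 / 3 2 6 1 4 5 / 4 5 3 2 6 1 / 1 3 5 4 2 6 / 2 6 4 5 1 3 / 6 4 1 3 5 2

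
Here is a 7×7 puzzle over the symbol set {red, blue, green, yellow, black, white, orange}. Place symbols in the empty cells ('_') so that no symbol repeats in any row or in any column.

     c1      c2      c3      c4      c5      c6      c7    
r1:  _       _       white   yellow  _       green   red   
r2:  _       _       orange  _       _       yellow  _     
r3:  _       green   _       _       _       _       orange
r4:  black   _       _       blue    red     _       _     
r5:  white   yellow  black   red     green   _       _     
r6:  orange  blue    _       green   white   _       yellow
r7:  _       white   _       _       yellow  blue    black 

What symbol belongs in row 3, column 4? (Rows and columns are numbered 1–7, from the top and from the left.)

white

(r1,c1) = blue
(r4,c2) = orange
(r4,c6) = white
(r4,c7) = green
(r5,c6) = orange
(r5,c7) = blue
(r6,c3) = red
(r6,c6) = black
(r7,c3) = green
(r7,c4) = orange
(r1,c2) = black
(r1,c5) = orange
(r2,c2) = red
(r2,c7) = white
(r3,c6) = red
(r4,c3) = yellow
(r7,c1) = red
(r2,c1) = green
(r2,c4) = black
(r2,c5) = blue
(r3,c1) = yellow
(r3,c3) = blue
(r3,c4) = white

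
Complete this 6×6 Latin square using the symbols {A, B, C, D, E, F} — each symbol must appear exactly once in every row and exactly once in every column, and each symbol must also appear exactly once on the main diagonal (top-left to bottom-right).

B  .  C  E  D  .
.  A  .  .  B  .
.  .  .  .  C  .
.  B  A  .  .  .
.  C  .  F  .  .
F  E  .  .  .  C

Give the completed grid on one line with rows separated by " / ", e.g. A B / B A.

B F C E D A / D A E C B F / E D F A C B / C B A D F E / A C B F E D / F E D B A C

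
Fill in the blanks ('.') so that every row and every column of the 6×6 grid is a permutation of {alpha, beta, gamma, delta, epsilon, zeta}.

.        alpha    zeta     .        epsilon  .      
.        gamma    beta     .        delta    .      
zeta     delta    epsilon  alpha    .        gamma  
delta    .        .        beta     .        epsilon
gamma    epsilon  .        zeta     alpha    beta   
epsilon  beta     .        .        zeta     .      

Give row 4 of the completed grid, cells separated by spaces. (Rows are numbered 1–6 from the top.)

(r1,c1) = beta
(r1,c6) = delta
(r2,c1) = alpha
(r2,c4) = epsilon
(r2,c6) = zeta
(r3,c5) = beta
(r4,c2) = zeta
(r4,c5) = gamma
(r5,c3) = delta
(r6,c6) = alpha
(r1,c4) = gamma
(r4,c3) = alpha

delta zeta alpha beta gamma epsilon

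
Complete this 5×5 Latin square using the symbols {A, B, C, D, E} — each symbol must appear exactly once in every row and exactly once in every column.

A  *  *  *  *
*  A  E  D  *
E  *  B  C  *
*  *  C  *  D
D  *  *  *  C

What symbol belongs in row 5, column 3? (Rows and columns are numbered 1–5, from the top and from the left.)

A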